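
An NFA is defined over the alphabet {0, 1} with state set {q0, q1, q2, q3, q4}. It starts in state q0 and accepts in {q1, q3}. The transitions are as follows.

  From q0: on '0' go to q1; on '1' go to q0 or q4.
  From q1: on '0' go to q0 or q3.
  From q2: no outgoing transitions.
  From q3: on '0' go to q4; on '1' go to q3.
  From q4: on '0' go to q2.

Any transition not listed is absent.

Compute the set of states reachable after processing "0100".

∅

Start in {q0}.
Read '0': {q0} → {q1}.
Read '1': {q1} → ∅.
The set is empty and remains empty for the remaining 2 symbols.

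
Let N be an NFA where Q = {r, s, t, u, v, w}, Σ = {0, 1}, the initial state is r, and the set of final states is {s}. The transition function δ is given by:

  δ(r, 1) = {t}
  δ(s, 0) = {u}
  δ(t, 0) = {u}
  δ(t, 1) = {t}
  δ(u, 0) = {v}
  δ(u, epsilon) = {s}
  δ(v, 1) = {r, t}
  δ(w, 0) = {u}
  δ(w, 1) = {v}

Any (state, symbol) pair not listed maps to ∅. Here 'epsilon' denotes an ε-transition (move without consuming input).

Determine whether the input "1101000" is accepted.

Start in {r}.
Read '1': {r} → {t}.
Read '1': {t} → {t}.
Read '0': {t} → {s, u}.
Read '1': {s, u} → ∅.
The set is empty and remains empty for the remaining 3 symbols.
The final set ∅ contains no accepting state.

No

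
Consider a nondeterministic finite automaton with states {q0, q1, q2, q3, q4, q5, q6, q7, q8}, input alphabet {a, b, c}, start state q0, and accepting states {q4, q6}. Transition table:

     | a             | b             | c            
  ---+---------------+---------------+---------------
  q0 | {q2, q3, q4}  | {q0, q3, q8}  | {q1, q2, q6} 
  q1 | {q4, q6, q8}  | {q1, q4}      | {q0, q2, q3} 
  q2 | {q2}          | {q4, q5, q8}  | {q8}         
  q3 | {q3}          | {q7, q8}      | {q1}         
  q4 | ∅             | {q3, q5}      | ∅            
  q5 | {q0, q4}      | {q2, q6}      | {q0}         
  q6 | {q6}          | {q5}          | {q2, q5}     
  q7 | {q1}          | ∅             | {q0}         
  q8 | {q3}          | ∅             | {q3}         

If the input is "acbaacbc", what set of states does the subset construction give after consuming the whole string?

{q0, q2, q3, q5, q8}

Start in {q0}.
Read 'a': q0→{q2, q3, q4}; now {q2, q3, q4}.
Read 'c': q2→{q8}, q3→{q1}, q4→∅; now {q1, q8}.
Read 'b': q1→{q1, q4}, q8→∅; now {q1, q4}.
Read 'a': q1→{q4, q6, q8}, q4→∅; now {q4, q6, q8}.
Read 'a': q4→∅, q6→{q6}, q8→{q3}; now {q3, q6}.
Read 'c': q3→{q1}, q6→{q2, q5}; now {q1, q2, q5}.
Read 'b': q1→{q1, q4}, q2→{q4, q5, q8}, q5→{q2, q6}; now {q1, q2, q4, q5, q6, q8}.
Read 'c': q1→{q0, q2, q3}, q2→{q8}, q4→∅, q5→{q0}, q6→{q2, q5}, q8→{q3}; now {q0, q2, q3, q5, q8}.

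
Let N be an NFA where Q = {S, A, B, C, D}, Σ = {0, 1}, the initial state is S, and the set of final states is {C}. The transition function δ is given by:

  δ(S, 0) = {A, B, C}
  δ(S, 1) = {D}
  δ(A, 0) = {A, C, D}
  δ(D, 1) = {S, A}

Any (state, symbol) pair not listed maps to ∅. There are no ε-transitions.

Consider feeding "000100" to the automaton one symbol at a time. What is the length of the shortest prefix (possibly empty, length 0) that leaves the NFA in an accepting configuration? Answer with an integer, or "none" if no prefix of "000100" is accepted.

Start in {S}.
Read '0': S→{A, B, C}; now {A, B, C}.
None of the earlier sets intersect F, but {A, B, C} does.

1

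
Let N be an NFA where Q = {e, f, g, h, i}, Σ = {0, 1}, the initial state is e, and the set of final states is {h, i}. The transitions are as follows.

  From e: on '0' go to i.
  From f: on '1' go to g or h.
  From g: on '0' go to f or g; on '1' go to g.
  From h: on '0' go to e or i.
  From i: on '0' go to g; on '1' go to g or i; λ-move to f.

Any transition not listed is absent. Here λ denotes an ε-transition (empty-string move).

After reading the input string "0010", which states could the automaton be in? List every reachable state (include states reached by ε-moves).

Start in {e}.
Read '0': e→{i}; union {i}; ε-closure = {f, i}.
Read '0': f→∅, i→{g}; now {g}.
Read '1': g→{g}; now {g}.
Read '0': g→{f, g}; now {f, g}.

{f, g}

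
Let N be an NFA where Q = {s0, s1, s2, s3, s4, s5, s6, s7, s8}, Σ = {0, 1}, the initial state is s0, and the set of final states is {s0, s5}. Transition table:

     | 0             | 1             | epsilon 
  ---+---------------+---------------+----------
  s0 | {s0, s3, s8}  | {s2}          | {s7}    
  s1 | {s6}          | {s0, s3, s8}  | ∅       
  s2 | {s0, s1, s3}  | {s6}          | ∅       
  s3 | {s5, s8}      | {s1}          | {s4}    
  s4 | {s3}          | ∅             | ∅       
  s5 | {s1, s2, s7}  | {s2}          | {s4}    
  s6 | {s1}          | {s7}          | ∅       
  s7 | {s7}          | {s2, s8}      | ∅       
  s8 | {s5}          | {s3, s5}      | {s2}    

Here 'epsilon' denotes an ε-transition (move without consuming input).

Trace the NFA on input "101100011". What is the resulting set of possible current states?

Start: ε-closure({s0}) = {s0, s7}.
Read '1': {s0, s7} → {s2, s8}.
Read '0': {s2, s8} → {s0, s1, s3, s4, s5, s7}.
Read '1': {s0, s1, s3, s4, s5, s7} → {s0, s1, s2, s3, s4, s7, s8}.
Read '1': {s0, s1, s2, s3, s4, s7, s8} → {s0, s1, s2, s3, s4, s5, s6, s7, s8}.
Read '0': {s0, s1, s2, s3, s4, s5, s6, s7, s8} → {s0, s1, s2, s3, s4, s5, s6, s7, s8}.
Read '0': {s0, s1, s2, s3, s4, s5, s6, s7, s8} → {s0, s1, s2, s3, s4, s5, s6, s7, s8}.
Read '0': {s0, s1, s2, s3, s4, s5, s6, s7, s8} → {s0, s1, s2, s3, s4, s5, s6, s7, s8}.
Read '1': {s0, s1, s2, s3, s4, s5, s6, s7, s8} → {s0, s1, s2, s3, s4, s5, s6, s7, s8}.
Read '1': {s0, s1, s2, s3, s4, s5, s6, s7, s8} → {s0, s1, s2, s3, s4, s5, s6, s7, s8}.

{s0, s1, s2, s3, s4, s5, s6, s7, s8}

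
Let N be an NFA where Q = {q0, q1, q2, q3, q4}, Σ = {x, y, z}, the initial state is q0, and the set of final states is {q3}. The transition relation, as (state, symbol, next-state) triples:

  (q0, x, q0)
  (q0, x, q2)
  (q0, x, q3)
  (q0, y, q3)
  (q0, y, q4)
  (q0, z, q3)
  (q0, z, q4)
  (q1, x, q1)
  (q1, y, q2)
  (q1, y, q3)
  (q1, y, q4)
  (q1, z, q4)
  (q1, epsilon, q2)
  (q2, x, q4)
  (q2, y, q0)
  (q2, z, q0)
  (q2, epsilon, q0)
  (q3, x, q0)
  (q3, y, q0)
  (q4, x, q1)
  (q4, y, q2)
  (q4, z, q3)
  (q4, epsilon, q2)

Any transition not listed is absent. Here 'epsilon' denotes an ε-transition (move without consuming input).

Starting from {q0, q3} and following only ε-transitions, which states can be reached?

Begin with {q0, q3}.
No ε-moves leave this set, so the closure equals the set itself.

{q0, q3}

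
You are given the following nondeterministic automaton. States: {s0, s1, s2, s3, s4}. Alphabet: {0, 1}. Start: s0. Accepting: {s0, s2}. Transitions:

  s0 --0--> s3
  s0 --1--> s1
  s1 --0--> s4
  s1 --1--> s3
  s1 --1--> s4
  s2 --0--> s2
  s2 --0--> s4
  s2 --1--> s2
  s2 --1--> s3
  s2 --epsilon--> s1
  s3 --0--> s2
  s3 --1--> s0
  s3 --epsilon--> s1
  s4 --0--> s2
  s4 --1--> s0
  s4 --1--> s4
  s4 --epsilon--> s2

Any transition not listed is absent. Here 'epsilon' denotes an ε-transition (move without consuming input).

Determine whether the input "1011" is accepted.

Start in {s0}.
Read '1': {s0} → {s1}.
Read '0': {s1} → {s1, s2, s4}.
Read '1': {s1, s2, s4} → {s0, s1, s2, s3, s4}.
Read '1': {s0, s1, s2, s3, s4} → {s0, s1, s2, s3, s4}.
The final set {s0, s1, s2, s3, s4} contains the accepting states s0, s2.

Yes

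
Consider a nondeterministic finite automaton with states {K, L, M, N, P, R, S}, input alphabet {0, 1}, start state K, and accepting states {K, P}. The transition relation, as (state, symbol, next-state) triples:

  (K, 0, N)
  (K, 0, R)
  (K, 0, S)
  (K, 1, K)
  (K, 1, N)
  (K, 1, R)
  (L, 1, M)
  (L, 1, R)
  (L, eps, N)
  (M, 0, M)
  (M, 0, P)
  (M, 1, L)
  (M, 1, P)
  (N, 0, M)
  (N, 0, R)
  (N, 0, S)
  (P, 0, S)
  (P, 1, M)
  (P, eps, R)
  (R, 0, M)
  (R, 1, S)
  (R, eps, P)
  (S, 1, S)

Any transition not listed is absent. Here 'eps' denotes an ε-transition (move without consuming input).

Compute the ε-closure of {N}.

{N}

Begin with {N}.
No ε-moves leave this set, so the closure equals the set itself.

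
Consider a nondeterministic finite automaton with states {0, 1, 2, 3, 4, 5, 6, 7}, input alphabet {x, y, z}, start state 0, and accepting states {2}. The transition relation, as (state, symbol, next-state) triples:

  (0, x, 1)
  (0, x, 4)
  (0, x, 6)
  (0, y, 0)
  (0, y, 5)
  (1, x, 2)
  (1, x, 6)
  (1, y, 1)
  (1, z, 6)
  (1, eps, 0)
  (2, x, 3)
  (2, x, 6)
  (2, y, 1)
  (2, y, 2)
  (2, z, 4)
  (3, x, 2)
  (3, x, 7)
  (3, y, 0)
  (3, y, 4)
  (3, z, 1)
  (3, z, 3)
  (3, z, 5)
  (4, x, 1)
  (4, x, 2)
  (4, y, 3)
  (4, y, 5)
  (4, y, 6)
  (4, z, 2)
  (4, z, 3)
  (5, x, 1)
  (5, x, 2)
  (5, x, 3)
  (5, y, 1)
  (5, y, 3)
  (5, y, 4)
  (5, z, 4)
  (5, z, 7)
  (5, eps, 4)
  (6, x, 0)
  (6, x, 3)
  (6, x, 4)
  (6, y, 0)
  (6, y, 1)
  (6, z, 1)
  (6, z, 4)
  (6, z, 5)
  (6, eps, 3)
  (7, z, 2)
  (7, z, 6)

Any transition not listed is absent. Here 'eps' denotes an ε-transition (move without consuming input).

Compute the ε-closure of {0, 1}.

{0, 1}

Begin with {0, 1}.
No ε-moves leave this set, so the closure equals the set itself.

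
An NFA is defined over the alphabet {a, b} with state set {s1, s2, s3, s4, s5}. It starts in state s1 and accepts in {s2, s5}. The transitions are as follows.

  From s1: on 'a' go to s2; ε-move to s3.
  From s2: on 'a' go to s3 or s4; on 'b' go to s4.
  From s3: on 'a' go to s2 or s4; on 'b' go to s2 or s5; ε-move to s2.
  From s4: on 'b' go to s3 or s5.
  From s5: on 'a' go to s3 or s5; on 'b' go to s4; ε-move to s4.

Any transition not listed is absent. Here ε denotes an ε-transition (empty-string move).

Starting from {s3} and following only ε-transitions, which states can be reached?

Begin with {s3}.
ε-move s3 → s2; add s2.

{s2, s3}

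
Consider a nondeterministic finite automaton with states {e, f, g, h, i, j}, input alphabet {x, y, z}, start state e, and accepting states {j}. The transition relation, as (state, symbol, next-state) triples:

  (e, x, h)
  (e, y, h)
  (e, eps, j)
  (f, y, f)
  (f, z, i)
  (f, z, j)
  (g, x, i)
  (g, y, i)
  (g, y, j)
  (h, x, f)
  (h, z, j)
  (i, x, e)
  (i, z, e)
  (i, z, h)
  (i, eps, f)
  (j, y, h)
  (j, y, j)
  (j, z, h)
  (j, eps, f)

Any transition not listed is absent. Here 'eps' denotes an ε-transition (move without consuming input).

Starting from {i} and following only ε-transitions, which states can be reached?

Begin with {i}.
ε-move i → f; add f.

{f, i}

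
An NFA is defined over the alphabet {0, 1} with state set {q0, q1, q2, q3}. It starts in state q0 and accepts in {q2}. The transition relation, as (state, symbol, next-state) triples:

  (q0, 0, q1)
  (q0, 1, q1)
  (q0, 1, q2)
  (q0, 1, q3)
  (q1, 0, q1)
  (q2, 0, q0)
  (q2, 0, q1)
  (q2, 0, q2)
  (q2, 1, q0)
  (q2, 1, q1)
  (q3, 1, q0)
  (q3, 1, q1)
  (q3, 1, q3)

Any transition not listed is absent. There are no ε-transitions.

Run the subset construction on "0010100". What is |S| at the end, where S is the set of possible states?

0

Start in {q0}.
Read '0': {q0} → {q1}.
Read '0': {q1} → {q1}.
Read '1': {q1} → ∅.
The set is empty and remains empty for the remaining 4 symbols.
That set has 0 states.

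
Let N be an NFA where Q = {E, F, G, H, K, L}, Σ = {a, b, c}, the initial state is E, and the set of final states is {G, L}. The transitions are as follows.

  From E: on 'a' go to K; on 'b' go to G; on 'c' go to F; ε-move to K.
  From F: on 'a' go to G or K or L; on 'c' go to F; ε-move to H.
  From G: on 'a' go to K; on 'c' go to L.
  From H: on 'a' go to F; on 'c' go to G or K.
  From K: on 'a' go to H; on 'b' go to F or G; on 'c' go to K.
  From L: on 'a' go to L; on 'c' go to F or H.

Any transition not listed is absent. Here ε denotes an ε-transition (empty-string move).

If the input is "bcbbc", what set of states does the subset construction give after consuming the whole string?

∅

Start: ε-closure({E}) = {E, K}.
Read 'b': E→{G}, K→{F, G}; union {F, G}; ε-closure = {F, G, H}.
Read 'c': F→{F}, G→{L}, H→{G, K}; union {F, G, K, L}; ε-closure = {F, G, H, K, L}.
Read 'b': F→∅, G→∅, H→∅, K→{F, G}, L→∅; union {F, G}; ε-closure = {F, G, H}.
Read 'b': F→∅, G→∅, H→∅; now ∅.
The set is empty and remains empty for the remaining 1 symbol.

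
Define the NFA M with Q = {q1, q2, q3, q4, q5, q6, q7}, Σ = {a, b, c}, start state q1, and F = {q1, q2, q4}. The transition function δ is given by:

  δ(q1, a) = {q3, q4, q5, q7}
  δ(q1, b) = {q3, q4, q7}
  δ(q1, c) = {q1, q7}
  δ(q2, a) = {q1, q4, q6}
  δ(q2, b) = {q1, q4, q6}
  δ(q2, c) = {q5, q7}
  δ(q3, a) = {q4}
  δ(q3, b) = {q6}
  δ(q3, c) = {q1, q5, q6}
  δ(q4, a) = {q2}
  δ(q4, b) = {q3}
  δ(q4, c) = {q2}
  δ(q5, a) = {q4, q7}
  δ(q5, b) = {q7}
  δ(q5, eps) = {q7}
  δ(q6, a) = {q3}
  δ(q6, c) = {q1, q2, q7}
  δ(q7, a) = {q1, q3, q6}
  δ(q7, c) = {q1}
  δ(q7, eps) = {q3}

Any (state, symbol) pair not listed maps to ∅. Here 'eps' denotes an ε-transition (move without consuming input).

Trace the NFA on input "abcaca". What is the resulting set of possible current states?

{q1, q3, q4, q5, q6, q7}

Start in {q1}.
Read 'a': q1→{q3, q4, q5, q7}; now {q3, q4, q5, q7}.
Read 'b': q3→{q6}, q4→{q3}, q5→{q7}, q7→∅; now {q3, q6, q7}.
Read 'c': q3→{q1, q5, q6}, q6→{q1, q2, q7}, q7→{q1}; union {q1, q2, q5, q6, q7}; ε-closure = {q1, q2, q3, q5, q6, q7}.
Read 'a': q1→{q3, q4, q5, q7}, q2→{q1, q4, q6}, q3→{q4}, q5→{q4, q7}, q6→{q3}, q7→{q1, q3, q6}; now {q1, q3, q4, q5, q6, q7}.
Read 'c': q1→{q1, q7}, q3→{q1, q5, q6}, q4→{q2}, q5→∅, q6→{q1, q2, q7}, q7→{q1}; union {q1, q2, q5, q6, q7}; ε-closure = {q1, q2, q3, q5, q6, q7}.
Read 'a': q1→{q3, q4, q5, q7}, q2→{q1, q4, q6}, q3→{q4}, q5→{q4, q7}, q6→{q3}, q7→{q1, q3, q6}; now {q1, q3, q4, q5, q6, q7}.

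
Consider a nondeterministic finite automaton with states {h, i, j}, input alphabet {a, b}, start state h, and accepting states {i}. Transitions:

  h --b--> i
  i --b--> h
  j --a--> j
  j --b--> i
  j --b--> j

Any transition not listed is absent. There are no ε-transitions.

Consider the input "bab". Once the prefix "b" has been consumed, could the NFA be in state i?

Start in {h}.
Read 'b': {h} → {i}.
State i is in {i}.

Yes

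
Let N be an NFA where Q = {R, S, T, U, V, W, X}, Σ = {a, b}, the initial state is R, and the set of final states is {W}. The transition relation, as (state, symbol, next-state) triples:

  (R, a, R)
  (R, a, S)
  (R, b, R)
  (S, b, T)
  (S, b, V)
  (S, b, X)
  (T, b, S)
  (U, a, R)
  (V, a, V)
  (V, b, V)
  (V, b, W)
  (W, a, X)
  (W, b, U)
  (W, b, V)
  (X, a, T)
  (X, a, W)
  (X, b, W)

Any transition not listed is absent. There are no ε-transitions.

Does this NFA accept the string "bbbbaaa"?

No

Start in {R}.
Read 'b': R→{R}; now {R}.
Read 'b': R→{R}; now {R}.
Read 'b': R→{R}; now {R}.
Read 'b': R→{R}; now {R}.
Read 'a': R→{R, S}; now {R, S}.
Read 'a': R→{R, S}, S→∅; now {R, S}.
Read 'a': R→{R, S}, S→∅; now {R, S}.
The final set {R, S} contains no accepting state.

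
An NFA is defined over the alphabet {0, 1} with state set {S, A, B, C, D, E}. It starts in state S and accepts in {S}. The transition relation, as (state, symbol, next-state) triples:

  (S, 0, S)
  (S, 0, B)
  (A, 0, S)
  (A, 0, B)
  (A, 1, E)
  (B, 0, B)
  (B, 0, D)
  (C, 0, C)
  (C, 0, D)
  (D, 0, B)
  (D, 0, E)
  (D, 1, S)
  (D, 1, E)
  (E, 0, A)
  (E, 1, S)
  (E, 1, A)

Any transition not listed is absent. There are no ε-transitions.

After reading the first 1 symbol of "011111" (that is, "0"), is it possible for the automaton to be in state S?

Start in {S}.
Read '0': S→{S, B}; now {S, B}.
State S is in {S, B}.

Yes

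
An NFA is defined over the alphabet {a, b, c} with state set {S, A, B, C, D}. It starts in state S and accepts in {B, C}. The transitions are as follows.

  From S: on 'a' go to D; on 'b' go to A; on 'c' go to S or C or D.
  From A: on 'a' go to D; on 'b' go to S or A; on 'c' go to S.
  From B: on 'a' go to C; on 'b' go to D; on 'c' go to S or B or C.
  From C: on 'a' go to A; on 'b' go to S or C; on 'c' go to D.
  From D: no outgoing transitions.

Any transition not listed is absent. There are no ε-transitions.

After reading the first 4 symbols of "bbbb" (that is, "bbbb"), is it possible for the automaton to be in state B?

No

Start in {S}.
Read 'b': S→{A}; now {A}.
Read 'b': A→{S, A}; now {S, A}.
Read 'b': S→{A}, A→{S, A}; now {S, A}.
Read 'b': S→{A}, A→{S, A}; now {S, A}.
State B is not in {S, A}.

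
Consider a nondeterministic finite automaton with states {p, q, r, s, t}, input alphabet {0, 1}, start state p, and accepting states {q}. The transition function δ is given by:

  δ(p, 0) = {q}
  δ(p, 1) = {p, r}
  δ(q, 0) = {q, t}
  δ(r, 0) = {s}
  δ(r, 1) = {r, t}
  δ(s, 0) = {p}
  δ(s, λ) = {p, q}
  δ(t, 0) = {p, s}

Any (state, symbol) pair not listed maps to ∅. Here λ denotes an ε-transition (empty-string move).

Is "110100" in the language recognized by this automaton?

Start in {p}.
Read '1': p→{p, r}; now {p, r}.
Read '1': p→{p, r}, r→{r, t}; now {p, r, t}.
Read '0': p→{q}, r→{s}, t→{p, s}; now {p, q, s}.
Read '1': p→{p, r}, q→∅, s→∅; now {p, r}.
Read '0': p→{q}, r→{s}; union {q, s}; ε-closure = {p, q, s}.
Read '0': p→{q}, q→{q, t}, s→{p}; now {p, q, t}.
The final set {p, q, t} contains the accepting state q.

Yes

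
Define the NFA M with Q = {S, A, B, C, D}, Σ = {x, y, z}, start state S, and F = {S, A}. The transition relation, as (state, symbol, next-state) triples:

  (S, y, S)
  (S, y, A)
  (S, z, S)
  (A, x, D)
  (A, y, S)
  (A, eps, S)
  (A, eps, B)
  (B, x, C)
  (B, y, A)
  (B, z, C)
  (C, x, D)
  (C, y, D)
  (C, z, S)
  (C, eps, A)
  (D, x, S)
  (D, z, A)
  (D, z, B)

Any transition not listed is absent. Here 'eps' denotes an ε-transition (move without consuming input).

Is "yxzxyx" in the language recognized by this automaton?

Start in {S}.
Read 'y': S→{S, A}; union {S, A}; ε-closure = {S, A, B}.
Read 'x': S→∅, A→{D}, B→{C}; union {C, D}; ε-closure = {S, A, B, C, D}.
Read 'z': S→{S}, A→∅, B→{C}, C→{S}, D→{A, B}; now {S, A, B, C}.
Read 'x': S→∅, A→{D}, B→{C}, C→{D}; union {C, D}; ε-closure = {S, A, B, C, D}.
Read 'y': S→{S, A}, A→{S}, B→{A}, C→{D}, D→∅; union {S, A, D}; ε-closure = {S, A, B, D}.
Read 'x': S→∅, A→{D}, B→{C}, D→{S}; union {S, C, D}; ε-closure = {S, A, B, C, D}.
The final set {S, A, B, C, D} contains the accepting states S, A.

Yes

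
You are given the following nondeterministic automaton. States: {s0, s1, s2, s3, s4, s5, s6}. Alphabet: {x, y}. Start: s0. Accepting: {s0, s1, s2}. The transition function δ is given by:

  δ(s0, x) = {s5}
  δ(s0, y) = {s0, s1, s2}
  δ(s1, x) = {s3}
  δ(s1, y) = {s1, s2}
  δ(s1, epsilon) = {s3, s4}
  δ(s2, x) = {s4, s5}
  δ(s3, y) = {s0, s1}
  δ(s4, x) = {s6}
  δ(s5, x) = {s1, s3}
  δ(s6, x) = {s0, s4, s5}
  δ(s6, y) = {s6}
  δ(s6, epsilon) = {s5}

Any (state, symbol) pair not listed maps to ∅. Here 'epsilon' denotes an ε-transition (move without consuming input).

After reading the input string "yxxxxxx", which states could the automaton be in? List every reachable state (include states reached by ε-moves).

Start in {s0}.
Read 'y': s0→{s0, s1, s2}; union {s0, s1, s2}; ε-closure = {s0, s1, s2, s3, s4}.
Read 'x': s0→{s5}, s1→{s3}, s2→{s4, s5}, s3→∅, s4→{s6}; now {s3, s4, s5, s6}.
Read 'x': s3→∅, s4→{s6}, s5→{s1, s3}, s6→{s0, s4, s5}; now {s0, s1, s3, s4, s5, s6}.
Read 'x': s0→{s5}, s1→{s3}, s3→∅, s4→{s6}, s5→{s1, s3}, s6→{s0, s4, s5}; now {s0, s1, s3, s4, s5, s6}.
Read 'x': s0→{s5}, s1→{s3}, s3→∅, s4→{s6}, s5→{s1, s3}, s6→{s0, s4, s5}; now {s0, s1, s3, s4, s5, s6}.
Read 'x': s0→{s5}, s1→{s3}, s3→∅, s4→{s6}, s5→{s1, s3}, s6→{s0, s4, s5}; now {s0, s1, s3, s4, s5, s6}.
Read 'x': s0→{s5}, s1→{s3}, s3→∅, s4→{s6}, s5→{s1, s3}, s6→{s0, s4, s5}; now {s0, s1, s3, s4, s5, s6}.

{s0, s1, s3, s4, s5, s6}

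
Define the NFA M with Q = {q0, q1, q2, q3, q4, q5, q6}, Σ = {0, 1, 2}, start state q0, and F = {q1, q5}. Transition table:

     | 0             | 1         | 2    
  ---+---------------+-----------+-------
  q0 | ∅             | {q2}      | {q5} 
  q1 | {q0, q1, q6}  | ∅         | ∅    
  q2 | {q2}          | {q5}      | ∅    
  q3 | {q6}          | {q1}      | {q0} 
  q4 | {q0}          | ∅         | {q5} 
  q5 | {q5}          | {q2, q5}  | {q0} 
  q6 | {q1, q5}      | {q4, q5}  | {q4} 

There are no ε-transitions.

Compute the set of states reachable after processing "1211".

Start in {q0}.
Read '1': {q0} → {q2}.
Read '2': {q2} → ∅.
The set is empty and remains empty for the remaining 2 symbols.

∅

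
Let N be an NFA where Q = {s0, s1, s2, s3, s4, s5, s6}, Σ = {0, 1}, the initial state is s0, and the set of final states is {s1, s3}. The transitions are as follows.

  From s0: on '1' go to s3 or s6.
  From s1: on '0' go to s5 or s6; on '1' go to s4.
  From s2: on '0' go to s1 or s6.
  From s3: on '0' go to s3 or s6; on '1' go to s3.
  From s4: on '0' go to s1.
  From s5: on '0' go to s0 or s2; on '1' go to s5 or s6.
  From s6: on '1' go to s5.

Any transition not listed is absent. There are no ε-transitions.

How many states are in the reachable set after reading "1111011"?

Start in {s0}.
Read '1': s0→{s3, s6}; now {s3, s6}.
Read '1': s3→{s3}, s6→{s5}; now {s3, s5}.
Read '1': s3→{s3}, s5→{s5, s6}; now {s3, s5, s6}.
Read '1': s3→{s3}, s5→{s5, s6}, s6→{s5}; now {s3, s5, s6}.
Read '0': s3→{s3, s6}, s5→{s0, s2}, s6→∅; now {s0, s2, s3, s6}.
Read '1': s0→{s3, s6}, s2→∅, s3→{s3}, s6→{s5}; now {s3, s5, s6}.
Read '1': s3→{s3}, s5→{s5, s6}, s6→{s5}; now {s3, s5, s6}.
That set has 3 states.

3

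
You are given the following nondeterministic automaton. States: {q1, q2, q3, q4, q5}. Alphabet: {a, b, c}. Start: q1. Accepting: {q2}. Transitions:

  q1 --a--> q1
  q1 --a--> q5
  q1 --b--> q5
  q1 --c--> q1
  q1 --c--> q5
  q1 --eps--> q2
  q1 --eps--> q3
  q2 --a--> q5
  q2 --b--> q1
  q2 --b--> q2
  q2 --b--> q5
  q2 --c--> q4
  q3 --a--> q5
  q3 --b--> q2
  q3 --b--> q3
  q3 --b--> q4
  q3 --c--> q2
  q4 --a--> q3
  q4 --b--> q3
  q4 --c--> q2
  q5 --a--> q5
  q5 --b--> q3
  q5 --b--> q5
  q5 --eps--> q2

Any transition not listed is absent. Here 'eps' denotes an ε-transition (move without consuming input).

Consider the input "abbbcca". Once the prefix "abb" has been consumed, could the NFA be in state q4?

Start: ε-closure({q1}) = {q1, q2, q3}.
Read 'a': q1→{q1, q5}, q2→{q5}, q3→{q5}; union {q1, q5}; ε-closure = {q1, q2, q3, q5}.
Read 'b': q1→{q5}, q2→{q1, q2, q5}, q3→{q2, q3, q4}, q5→{q3, q5}; now {q1, q2, q3, q4, q5}.
Read 'b': q1→{q5}, q2→{q1, q2, q5}, q3→{q2, q3, q4}, q4→{q3}, q5→{q3, q5}; now {q1, q2, q3, q4, q5}.
State q4 is in {q1, q2, q3, q4, q5}.

Yes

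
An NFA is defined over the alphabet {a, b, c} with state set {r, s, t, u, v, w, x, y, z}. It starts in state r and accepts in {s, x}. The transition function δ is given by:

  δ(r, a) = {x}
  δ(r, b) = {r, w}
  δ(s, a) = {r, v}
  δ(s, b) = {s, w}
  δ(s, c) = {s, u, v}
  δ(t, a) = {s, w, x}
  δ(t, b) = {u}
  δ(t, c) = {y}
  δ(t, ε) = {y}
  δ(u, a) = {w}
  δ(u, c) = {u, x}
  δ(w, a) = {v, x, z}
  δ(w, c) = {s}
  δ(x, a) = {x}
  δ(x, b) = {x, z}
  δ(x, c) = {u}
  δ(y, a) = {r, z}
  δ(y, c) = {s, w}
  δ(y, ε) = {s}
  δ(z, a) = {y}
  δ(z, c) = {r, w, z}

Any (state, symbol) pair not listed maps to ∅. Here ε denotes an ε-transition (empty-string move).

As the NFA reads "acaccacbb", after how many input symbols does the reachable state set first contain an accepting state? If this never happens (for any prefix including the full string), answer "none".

1

Start in {r}.
Read 'a': {r} → {x}.
None of the earlier sets intersect F, but {x} does.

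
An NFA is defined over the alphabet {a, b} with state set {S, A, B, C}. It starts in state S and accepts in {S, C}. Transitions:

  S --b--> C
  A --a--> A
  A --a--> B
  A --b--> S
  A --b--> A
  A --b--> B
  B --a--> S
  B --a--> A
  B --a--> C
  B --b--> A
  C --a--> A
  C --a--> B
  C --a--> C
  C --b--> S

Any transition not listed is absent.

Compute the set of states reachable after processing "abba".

∅

Start in {S}.
Read 'a': {S} → ∅.
The set is empty and remains empty for the remaining 3 symbols.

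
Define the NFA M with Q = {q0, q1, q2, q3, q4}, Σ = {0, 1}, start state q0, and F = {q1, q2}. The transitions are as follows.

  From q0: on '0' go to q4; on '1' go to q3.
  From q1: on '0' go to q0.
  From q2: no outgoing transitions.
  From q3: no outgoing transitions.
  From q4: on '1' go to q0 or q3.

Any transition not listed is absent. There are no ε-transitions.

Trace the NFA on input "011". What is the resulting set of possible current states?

{q3}

Start in {q0}.
Read '0': {q0} → {q4}.
Read '1': {q4} → {q0, q3}.
Read '1': {q0, q3} → {q3}.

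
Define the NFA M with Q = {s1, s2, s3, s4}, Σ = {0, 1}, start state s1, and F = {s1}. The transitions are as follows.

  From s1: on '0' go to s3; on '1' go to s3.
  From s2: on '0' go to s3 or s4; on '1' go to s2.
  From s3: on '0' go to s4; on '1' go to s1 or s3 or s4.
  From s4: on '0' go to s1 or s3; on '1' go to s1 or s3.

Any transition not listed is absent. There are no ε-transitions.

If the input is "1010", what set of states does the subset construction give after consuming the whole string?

Start in {s1}.
Read '1': {s1} → {s3}.
Read '0': {s3} → {s4}.
Read '1': {s4} → {s1, s3}.
Read '0': {s1, s3} → {s3, s4}.

{s3, s4}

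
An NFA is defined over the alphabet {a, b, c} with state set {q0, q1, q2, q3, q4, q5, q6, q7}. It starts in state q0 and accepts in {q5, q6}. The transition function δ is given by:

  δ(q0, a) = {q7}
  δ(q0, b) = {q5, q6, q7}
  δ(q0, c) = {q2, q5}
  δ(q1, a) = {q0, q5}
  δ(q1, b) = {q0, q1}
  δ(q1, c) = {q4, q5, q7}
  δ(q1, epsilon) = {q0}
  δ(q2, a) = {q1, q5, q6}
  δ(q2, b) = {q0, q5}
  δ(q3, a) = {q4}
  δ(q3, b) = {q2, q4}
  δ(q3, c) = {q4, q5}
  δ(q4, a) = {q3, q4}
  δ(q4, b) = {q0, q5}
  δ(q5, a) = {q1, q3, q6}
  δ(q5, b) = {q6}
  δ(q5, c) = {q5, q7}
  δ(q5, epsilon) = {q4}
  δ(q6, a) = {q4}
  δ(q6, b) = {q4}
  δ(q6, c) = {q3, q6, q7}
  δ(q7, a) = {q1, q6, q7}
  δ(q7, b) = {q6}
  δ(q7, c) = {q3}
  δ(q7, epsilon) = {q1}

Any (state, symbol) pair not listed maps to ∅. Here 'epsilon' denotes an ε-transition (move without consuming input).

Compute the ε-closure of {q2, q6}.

Begin with {q2, q6}.
No ε-moves leave this set, so the closure equals the set itself.

{q2, q6}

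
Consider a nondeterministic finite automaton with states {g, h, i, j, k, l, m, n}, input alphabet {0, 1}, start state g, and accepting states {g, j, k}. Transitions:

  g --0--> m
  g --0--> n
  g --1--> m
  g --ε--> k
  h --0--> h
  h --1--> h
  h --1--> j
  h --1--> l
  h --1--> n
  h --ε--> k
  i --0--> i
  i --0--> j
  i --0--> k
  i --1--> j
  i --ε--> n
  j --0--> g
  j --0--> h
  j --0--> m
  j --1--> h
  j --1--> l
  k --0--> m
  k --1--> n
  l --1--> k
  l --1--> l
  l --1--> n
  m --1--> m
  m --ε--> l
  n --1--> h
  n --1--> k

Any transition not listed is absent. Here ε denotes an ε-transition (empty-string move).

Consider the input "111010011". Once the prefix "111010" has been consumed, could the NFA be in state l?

Yes

Start: ε-closure({g}) = {g, k}.
Read '1': {g, k} → {l, m, n}.
Read '1': {l, m, n} → {h, k, l, m, n}.
Read '1': {h, k, l, m, n} → {h, j, k, l, m, n}.
Read '0': {h, j, k, l, m, n} → {g, h, k, l, m}.
Read '1': {g, h, k, l, m} → {h, j, k, l, m, n}.
Read '0': {h, j, k, l, m, n} → {g, h, k, l, m}.
State l is in {g, h, k, l, m}.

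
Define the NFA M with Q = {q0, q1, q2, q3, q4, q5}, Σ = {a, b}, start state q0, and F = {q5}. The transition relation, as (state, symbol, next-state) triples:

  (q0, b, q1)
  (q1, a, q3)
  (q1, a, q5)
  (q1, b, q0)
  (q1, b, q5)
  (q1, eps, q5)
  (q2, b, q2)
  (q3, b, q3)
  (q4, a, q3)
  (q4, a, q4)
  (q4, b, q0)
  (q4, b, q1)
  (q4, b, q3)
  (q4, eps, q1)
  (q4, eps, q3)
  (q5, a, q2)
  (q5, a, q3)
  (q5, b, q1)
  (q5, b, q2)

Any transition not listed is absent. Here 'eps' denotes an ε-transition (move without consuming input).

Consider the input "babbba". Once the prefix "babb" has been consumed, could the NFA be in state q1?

Start in {q0}.
Read 'b': {q0} → {q1, q5}.
Read 'a': {q1, q5} → {q2, q3, q5}.
Read 'b': {q2, q3, q5} → {q1, q2, q3, q5}.
Read 'b': {q1, q2, q3, q5} → {q0, q1, q2, q3, q5}.
State q1 is in {q0, q1, q2, q3, q5}.

Yes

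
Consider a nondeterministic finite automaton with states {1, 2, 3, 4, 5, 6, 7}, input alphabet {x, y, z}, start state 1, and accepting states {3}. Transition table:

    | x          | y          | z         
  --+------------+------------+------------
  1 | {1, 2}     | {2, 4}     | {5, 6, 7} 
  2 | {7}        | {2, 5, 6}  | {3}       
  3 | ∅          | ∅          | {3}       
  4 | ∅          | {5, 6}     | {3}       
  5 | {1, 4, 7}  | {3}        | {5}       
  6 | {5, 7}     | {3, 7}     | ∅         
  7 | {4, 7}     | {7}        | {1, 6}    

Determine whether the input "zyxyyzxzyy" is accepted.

Start in {1}.
Read 'z': {1} → {5, 6, 7}.
Read 'y': {5, 6, 7} → {3, 7}.
Read 'x': {3, 7} → {4, 7}.
Read 'y': {4, 7} → {5, 6, 7}.
Read 'y': {5, 6, 7} → {3, 7}.
Read 'z': {3, 7} → {1, 3, 6}.
Read 'x': {1, 3, 6} → {1, 2, 5, 7}.
Read 'z': {1, 2, 5, 7} → {1, 3, 5, 6, 7}.
Read 'y': {1, 3, 5, 6, 7} → {2, 3, 4, 7}.
Read 'y': {2, 3, 4, 7} → {2, 5, 6, 7}.
The final set {2, 5, 6, 7} contains no accepting state.

No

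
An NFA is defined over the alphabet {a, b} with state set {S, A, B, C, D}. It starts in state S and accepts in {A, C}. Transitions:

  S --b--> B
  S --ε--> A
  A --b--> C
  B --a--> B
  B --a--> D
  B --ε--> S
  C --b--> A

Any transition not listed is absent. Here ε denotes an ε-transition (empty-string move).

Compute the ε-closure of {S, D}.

Begin with {S, D}.
ε-move S → A; add A.

{S, A, D}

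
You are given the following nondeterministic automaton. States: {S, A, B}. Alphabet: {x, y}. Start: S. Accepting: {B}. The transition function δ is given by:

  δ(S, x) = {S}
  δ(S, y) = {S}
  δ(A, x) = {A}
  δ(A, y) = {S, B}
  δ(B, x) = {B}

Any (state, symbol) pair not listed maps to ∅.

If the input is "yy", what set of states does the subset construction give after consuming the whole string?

{S}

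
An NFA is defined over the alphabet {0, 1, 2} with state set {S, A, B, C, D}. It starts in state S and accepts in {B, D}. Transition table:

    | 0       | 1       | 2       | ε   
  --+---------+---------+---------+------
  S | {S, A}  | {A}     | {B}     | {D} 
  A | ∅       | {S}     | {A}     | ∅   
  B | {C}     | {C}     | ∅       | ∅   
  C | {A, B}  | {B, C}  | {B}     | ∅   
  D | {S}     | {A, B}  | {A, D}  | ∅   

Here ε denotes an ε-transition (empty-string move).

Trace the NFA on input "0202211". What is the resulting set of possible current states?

Start: ε-closure({S}) = {S, D}.
Read '0': S→{S, A}, D→{S}; union {S, A}; ε-closure = {S, A, D}.
Read '2': S→{B}, A→{A}, D→{A, D}; now {A, B, D}.
Read '0': A→∅, B→{C}, D→{S}; union {S, C}; ε-closure = {S, C, D}.
Read '2': S→{B}, C→{B}, D→{A, D}; now {A, B, D}.
Read '2': A→{A}, B→∅, D→{A, D}; now {A, D}.
Read '1': A→{S}, D→{A, B}; union {S, A, B}; ε-closure = {S, A, B, D}.
Read '1': S→{A}, A→{S}, B→{C}, D→{A, B}; union {S, A, B, C}; ε-closure = {S, A, B, C, D}.

{S, A, B, C, D}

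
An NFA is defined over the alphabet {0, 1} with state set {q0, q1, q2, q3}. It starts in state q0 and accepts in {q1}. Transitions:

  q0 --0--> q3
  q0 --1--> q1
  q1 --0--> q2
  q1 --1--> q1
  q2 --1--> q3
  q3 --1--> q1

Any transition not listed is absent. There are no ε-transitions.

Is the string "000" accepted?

No

Start in {q0}.
Read '0': {q0} → {q3}.
Read '0': {q3} → ∅.
The set is empty and remains empty for the remaining 1 symbol.
The final set ∅ contains no accepting state.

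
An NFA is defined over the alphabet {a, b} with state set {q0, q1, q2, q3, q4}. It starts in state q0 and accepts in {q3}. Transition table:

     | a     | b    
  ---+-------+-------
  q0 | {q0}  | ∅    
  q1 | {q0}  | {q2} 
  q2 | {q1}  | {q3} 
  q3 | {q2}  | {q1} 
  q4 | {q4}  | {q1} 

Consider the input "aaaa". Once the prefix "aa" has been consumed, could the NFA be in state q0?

Start in {q0}.
Read 'a': {q0} → {q0}.
Read 'a': {q0} → {q0}.
State q0 is in {q0}.

Yes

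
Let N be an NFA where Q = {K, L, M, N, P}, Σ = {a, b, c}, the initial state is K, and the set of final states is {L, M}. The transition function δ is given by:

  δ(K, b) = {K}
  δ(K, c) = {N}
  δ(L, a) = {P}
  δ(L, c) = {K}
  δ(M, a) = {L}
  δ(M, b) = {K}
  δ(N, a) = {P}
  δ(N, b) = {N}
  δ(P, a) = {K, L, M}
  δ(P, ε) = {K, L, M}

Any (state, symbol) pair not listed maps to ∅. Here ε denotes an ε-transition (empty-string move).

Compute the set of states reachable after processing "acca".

Start in {K}.
Read 'a': {K} → ∅.
The set is empty and remains empty for the remaining 3 symbols.

∅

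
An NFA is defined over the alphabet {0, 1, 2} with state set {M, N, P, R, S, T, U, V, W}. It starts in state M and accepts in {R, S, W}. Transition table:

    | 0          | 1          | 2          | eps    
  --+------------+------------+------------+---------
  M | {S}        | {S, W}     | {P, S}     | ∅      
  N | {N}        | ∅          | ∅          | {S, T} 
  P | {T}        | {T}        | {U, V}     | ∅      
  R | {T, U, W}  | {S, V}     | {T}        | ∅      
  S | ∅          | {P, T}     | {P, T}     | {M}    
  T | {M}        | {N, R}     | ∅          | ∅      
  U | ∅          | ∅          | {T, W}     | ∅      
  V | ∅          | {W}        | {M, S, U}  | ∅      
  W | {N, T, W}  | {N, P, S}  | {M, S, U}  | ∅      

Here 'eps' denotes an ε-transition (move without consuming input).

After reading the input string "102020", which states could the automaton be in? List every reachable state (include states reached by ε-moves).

{M, S, T}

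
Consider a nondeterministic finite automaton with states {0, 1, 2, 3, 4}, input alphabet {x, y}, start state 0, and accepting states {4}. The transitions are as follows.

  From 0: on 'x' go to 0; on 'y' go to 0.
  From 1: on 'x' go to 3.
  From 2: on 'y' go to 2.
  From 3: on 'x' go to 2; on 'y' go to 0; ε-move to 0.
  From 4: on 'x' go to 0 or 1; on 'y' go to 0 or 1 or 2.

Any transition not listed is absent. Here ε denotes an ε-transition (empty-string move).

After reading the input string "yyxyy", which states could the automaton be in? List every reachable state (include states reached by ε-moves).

{0}

Start in {0}.
Read 'y': {0} → {0}.
Read 'y': {0} → {0}.
Read 'x': {0} → {0}.
Read 'y': {0} → {0}.
Read 'y': {0} → {0}.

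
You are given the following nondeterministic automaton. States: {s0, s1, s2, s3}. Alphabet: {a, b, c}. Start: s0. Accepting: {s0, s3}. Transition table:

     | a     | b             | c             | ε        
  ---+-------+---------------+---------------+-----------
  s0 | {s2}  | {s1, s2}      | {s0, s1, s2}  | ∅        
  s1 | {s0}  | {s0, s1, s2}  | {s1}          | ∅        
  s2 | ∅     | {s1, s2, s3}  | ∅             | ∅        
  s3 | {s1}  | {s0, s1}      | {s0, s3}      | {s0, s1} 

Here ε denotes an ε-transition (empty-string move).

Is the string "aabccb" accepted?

No

Start in {s0}.
Read 'a': {s0} → {s2}.
Read 'a': {s2} → ∅.
The set is empty and remains empty for the remaining 4 symbols.
The final set ∅ contains no accepting state.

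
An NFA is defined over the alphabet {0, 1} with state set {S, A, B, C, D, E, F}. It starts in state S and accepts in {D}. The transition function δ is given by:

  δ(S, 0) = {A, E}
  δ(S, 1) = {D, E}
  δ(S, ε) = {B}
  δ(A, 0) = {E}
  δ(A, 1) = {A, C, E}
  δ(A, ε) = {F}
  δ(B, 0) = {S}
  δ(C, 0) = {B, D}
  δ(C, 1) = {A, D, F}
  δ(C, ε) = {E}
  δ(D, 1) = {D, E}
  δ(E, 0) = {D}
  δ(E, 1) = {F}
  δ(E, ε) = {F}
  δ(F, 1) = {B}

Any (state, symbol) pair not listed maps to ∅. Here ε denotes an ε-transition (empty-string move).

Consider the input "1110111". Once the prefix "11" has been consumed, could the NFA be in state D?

Yes

Start: ε-closure({S}) = {S, B}.
Read '1': S→{D, E}, B→∅; union {D, E}; ε-closure = {D, E, F}.
Read '1': D→{D, E}, E→{F}, F→{B}; now {B, D, E, F}.
State D is in {B, D, E, F}.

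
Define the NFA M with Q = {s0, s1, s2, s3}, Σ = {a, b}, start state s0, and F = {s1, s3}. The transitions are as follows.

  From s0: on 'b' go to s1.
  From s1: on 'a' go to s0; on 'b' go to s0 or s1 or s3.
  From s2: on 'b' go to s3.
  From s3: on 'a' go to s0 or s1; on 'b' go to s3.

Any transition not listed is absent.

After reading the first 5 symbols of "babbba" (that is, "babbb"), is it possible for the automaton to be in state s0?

Yes

Start in {s0}.
Read 'b': s0→{s1}; now {s1}.
Read 'a': s1→{s0}; now {s0}.
Read 'b': s0→{s1}; now {s1}.
Read 'b': s1→{s0, s1, s3}; now {s0, s1, s3}.
Read 'b': s0→{s1}, s1→{s0, s1, s3}, s3→{s3}; now {s0, s1, s3}.
State s0 is in {s0, s1, s3}.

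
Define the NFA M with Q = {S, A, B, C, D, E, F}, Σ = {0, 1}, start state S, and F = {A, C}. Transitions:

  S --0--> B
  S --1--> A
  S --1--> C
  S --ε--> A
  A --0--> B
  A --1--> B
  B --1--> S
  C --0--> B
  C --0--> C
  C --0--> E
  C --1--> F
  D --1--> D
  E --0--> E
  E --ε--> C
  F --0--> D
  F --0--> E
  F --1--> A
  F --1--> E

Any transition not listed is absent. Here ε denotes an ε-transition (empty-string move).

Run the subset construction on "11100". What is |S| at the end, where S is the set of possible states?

3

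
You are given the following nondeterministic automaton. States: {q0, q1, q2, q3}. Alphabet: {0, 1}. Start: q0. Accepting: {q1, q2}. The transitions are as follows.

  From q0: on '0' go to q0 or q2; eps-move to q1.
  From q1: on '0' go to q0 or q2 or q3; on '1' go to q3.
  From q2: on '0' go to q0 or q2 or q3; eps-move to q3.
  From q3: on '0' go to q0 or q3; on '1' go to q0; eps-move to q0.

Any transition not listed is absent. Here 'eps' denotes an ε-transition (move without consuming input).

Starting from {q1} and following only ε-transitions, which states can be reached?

{q1}

Begin with {q1}.
No ε-moves leave this set, so the closure equals the set itself.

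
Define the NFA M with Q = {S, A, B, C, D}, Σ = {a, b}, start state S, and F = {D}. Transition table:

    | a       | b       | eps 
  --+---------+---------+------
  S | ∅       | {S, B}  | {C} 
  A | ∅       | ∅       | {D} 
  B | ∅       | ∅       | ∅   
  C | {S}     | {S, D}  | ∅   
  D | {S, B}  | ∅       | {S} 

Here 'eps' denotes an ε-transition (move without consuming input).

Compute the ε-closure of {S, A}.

{S, A, C, D}

Begin with {S, A}.
ε-move A → D; add D.
ε-move S → C; add C.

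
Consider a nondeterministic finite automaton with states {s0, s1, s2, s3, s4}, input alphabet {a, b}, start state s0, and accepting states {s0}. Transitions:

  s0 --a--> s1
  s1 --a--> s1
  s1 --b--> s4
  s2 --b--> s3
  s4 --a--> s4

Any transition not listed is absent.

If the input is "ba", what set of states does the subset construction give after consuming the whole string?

∅

Start in {s0}.
Read 'b': s0→∅; now ∅.
The set is empty and remains empty for the remaining 1 symbol.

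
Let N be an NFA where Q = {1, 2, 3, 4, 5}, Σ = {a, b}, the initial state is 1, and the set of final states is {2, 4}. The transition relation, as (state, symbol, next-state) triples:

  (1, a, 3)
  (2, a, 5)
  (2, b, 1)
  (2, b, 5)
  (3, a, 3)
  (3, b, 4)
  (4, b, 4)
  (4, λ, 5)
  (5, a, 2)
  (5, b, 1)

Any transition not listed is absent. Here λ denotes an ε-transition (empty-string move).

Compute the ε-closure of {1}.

{1}

Begin with {1}.
No ε-moves leave this set, so the closure equals the set itself.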